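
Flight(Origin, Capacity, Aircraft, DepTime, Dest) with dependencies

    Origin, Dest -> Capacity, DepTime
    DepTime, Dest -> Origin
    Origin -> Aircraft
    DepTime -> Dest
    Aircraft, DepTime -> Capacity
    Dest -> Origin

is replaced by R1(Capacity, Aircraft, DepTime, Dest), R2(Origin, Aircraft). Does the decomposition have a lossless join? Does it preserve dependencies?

Lossless test: (Aircraft)⁺ = {Aircraft}, which is a superkey of neither fragment — lossy.
Dependency preservation: the restricted closure of {DepTime, Dest} across the fragments never reaches {Origin}, so DepTime, Dest → Origin cannot be enforced without a join — not preserved.

lossy and not dependency-preserving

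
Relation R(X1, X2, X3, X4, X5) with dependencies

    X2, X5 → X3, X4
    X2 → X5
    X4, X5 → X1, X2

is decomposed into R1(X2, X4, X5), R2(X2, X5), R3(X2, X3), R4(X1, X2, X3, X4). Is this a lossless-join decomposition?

Yes

Chase test. Columns are X1, X2, X3, X4, X5; row i has aⱼ where attribute j ∈ Ri, else bᵢⱼ.
Initial tableau (one row per fragment):
  row 1: b11 a2 b13 a4 a5
  row 2: b21 a2 b23 b24 a5
  row 3: b31 a2 a3 b34 b35
  row 4: a1 a2 a3 a4 b45
Rows 1 and 2 agree on X2, X5; apply X2, X5→X3, X4 and equate their X3, X4 entries.
Rows 1 and 3 agree on X2; apply X2→X5 and equate their X5 entries.
Rows 1 and 4 agree on X2; apply X2→X5 and equate their X5 entries.
Rows 1 and 2 agree on X4, X5; apply X4, X5→X1, X2 and equate their X1, X2 entries.
Rows 1 and 4 agree on X4, X5; apply X4, X5→X1, X2 and equate their X1, X2 entries.
Rows 1 and 3 agree on X2, X5; apply X2, X5→X3, X4 and equate their X3, X4 entries.
Rows 1 and 3 agree on X4, X5; apply X4, X5→X1, X2 and equate their X1, X2 entries.
Row 1 is now all distinguished symbols — the join is lossless.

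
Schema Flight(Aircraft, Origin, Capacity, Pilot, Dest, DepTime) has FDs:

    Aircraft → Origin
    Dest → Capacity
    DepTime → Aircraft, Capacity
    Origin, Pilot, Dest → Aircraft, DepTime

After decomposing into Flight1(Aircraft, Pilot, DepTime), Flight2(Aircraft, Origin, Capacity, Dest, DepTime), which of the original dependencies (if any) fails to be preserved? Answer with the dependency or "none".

Check Origin, Pilot, Dest → Aircraft, DepTime: no single fragment contains all of {Aircraft, Origin, Pilot, Dest, DepTime}, and the restricted closure of {Origin, Pilot, Dest} across the fragments never reaches {Aircraft, DepTime}.
Aircraft → Origin is preserved.
Dest → Capacity is preserved.
DepTime → Aircraft, Capacity is preserved.

Origin, Pilot, Dest → Aircraft, DepTime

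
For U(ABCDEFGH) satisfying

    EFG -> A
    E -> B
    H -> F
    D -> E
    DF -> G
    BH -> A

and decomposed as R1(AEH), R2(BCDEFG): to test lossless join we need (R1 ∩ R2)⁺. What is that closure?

R1 ∩ R2 = {E}.
E → B applies, adding B
Closure: {BE}.

BE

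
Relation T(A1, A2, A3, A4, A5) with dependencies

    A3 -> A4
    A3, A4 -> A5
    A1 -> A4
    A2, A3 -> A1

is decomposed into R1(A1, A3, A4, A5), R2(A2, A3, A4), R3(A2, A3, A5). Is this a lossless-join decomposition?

Chase test. Columns are A1, A2, A3, A4, A5; row i has aⱼ where attribute j ∈ Ri, else bᵢⱼ.
Initial tableau (one row per fragment):
  row 1: a1 b12 a3 a4 a5
  row 2: b21 a2 a3 a4 b25
  row 3: b31 a2 a3 b34 a5
Rows 1 and 3 agree on A3; apply A3→A4 and equate their A4 entries.
Rows 1 and 2 agree on A3, A4; apply A3, A4→A5 and equate their A5 entries.
Rows 2 and 3 agree on A2, A3; apply A2, A3→A1 and equate their A1 entries.
No row becomes fully distinguished — the join is lossy.

No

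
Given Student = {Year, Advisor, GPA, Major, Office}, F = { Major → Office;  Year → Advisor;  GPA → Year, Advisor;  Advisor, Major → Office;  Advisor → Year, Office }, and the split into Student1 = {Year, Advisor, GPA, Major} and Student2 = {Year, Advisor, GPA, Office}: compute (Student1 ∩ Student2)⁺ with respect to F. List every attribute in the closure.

Student1 ∩ Student2 = {Year, Advisor, GPA}.
Advisor → Year, Office applies, adding Office
Closure: {Year, Advisor, GPA, Office}.

Year, Advisor, GPA, Office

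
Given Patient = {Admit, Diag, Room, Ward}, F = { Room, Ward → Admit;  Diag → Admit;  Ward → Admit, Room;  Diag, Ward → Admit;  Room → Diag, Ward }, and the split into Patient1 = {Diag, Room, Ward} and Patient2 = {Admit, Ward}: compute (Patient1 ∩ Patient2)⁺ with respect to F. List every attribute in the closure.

Patient1 ∩ Patient2 = {Ward}.
Ward → Admit, Room applies, adding Admit, Room
Room → Diag, Ward applies, adding Diag
Closure: {Admit, Diag, Room, Ward}.

Admit, Diag, Room, Ward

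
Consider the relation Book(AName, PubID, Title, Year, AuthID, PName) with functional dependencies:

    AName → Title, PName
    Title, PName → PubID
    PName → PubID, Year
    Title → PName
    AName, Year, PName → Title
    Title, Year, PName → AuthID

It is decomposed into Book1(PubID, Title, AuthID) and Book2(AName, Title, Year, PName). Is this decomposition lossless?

Common attributes: Book1 ∩ Book2 = {Title}.
Closure of {Title}: Title → PName applies, adding PName; Title, PName → PubID applies, adding PubID; PName → PubID, Year applies, adding Year; Title, Year, PName → AuthID applies, adding AuthID. So (Title)⁺ = {PubID, Title, Year, AuthID, PName}.
This closure contains every attribute of Book1, so Book1 ∩ Book2 → Book1. The join is lossless.

Yes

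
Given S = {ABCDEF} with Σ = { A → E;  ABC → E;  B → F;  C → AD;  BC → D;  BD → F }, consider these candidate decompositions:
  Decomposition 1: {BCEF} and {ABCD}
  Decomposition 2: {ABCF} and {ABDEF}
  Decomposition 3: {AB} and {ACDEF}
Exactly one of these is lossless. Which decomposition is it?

Decomposition 1

Decomposition 1: common = {BC}, closure = {ABCDEF} → lossless.
Decomposition 2: common = {ABF}, closure = {ABEF} → lossy.
Decomposition 3: common = {A}, closure = {AE} → lossy.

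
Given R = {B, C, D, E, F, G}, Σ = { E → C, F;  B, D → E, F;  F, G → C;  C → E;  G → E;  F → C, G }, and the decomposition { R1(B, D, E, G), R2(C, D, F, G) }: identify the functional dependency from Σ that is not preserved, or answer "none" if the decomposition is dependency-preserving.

E → C, F: restricted closure across fragments reaches C, F.
B, D → E, F: restricted closure across fragments reaches E, F.
F, G → C lies within R2.
C → E: restricted closure across fragments reaches E.
G → E lies within R1.
F → C, G lies within R2.
Every dependency is enforceable on the fragments, so the decomposition is dependency-preserving.

none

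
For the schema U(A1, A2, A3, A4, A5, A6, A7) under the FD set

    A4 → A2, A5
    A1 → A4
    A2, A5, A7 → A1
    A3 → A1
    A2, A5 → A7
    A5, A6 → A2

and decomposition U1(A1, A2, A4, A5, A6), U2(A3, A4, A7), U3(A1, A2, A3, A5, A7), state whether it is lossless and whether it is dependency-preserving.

lossy but dependency-preserving

Lossless test (chase): Rows 1 and 2 agree on A4; apply A4→A2, A5 and equate their A2, A5 entries. Rows 1 and 3 agree on A1; apply A1→A4 and equate their A4 entries. Rows 2 and 3 agree on A2, A5, A7; apply A2, A5, A7→A1 and equate their A1 entries. Rows 1 and 2 agree on A2, A5; apply A2, A5→A7 and equate their A7 entries. No row becomes fully distinguished — the join is lossy.
Dependency preservation: every FD's attributes lie within a single fragment, so each can be enforced locally — preserved.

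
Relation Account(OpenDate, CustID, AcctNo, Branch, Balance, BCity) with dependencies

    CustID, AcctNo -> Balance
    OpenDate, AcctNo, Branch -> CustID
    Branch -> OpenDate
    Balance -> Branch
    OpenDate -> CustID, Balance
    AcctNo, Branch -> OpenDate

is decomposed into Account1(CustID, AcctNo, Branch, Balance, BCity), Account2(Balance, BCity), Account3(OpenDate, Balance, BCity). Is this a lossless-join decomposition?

Yes

Chase test. Columns are OpenDate, CustID, AcctNo, Branch, Balance, BCity; row i has aⱼ where attribute j ∈ Accounti, else bᵢⱼ.
Initial tableau (one row per fragment):
  row 1: b11 a2 a3 a4 a5 a6
  row 2: b21 b22 b23 b24 a5 a6
  row 3: a1 b32 b33 b34 a5 a6
Rows 1 and 2 agree on Balance; apply Balance→Branch and equate their Branch entries.
Rows 1 and 3 agree on Balance; apply Balance→Branch and equate their Branch entries.
Rows 1 and 2 agree on Branch; apply Branch→OpenDate and equate their OpenDate entries.
Rows 1 and 3 agree on Branch; apply Branch→OpenDate and equate their OpenDate entries.
Rows 1 and 2 agree on OpenDate; apply OpenDate→CustID, Balance and equate their CustID, Balance entries.
Rows 1 and 3 agree on OpenDate; apply OpenDate→CustID, Balance and equate their CustID, Balance entries.
Row 1 is now all distinguished symbols — the join is lossless.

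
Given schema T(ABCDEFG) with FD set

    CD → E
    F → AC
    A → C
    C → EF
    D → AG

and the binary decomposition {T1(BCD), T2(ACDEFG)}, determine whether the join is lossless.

Common attributes: T1 ∩ T2 = {CD}.
Closure of {CD}: CD → E applies, adding E; C → EF applies, adding F; D → AG applies, adding AG. So (CD)⁺ = {ACDEFG}.
This closure contains every attribute of T2, so T1 ∩ T2 → T2. The join is lossless.

Yes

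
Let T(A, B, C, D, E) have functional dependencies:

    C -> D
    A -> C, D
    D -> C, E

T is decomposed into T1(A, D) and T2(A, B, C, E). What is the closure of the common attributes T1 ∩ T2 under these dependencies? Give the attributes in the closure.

A, C, D, E

T1 ∩ T2 = {A}.
A → C, D applies, adding C, D
D → C, E applies, adding E
Closure: {A, C, D, E}.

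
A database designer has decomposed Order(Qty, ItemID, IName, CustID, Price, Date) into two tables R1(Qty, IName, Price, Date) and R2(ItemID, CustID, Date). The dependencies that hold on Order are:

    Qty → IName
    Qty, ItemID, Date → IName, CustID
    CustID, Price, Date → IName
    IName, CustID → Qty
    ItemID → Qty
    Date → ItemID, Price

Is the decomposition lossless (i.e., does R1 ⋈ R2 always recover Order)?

Yes

Common attributes: R1 ∩ R2 = {Date}.
Closure of {Date}: Date → ItemID, Price applies, adding ItemID, Price; ItemID → Qty applies, adding Qty; Qty → IName applies, adding IName; Qty, ItemID, Date → IName, CustID applies, adding CustID. So (Date)⁺ = {Qty, ItemID, IName, CustID, Price, Date}.
This closure contains every attribute of R1, so R1 ∩ R2 → R1. The join is lossless.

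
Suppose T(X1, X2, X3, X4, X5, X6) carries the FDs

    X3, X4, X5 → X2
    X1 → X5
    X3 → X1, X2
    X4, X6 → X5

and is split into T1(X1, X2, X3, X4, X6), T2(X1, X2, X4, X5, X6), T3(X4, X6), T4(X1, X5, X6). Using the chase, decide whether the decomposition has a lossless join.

Chase test. Columns are X1, X2, X3, X4, X5, X6; row i has aⱼ where attribute j ∈ Ti, else bᵢⱼ.
Initial tableau (one row per fragment):
  row 1: a1 a2 a3 a4 b15 a6
  row 2: a1 a2 b23 a4 a5 a6
  row 3: b31 b32 b33 a4 b35 a6
  row 4: a1 b42 b43 b44 a5 a6
Rows 1 and 2 agree on X1; apply X1→X5 and equate their X5 entries.
Rows 1 and 3 agree on X4, X6; apply X4, X6→X5 and equate their X5 entries.
Row 1 is now all distinguished symbols — the join is lossless.

Yes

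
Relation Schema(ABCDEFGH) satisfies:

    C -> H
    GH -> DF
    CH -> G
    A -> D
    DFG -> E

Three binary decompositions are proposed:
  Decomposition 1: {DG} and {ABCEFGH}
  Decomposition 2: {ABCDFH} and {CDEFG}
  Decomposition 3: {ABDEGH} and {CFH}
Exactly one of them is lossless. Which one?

Decomposition 2

Decomposition 1: common = {G}, closure = {G} → lossy.
Decomposition 2: common = {CDF}, closure = {CDEFGH} → lossless.
Decomposition 3: common = {H}, closure = {H} → lossy.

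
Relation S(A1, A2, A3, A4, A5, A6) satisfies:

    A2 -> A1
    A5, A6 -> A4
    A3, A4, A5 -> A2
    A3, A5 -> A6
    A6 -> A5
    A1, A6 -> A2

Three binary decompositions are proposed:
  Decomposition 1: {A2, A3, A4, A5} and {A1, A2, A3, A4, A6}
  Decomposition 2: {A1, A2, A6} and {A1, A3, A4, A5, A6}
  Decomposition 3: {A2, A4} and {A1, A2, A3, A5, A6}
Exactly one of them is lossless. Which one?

Decomposition 1: common = {A2, A3, A4}, closure = {A1, A2, A3, A4} → lossy.
Decomposition 2: common = {A1, A6}, closure = {A1, A2, A4, A5, A6} → lossless.
Decomposition 3: common = {A2}, closure = {A1, A2} → lossy.

Decomposition 2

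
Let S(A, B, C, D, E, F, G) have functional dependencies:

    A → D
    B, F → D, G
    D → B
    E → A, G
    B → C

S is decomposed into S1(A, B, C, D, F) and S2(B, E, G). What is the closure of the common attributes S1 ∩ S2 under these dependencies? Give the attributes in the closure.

S1 ∩ S2 = {B}.
B → C applies, adding C
Closure: {B, C}.

B, C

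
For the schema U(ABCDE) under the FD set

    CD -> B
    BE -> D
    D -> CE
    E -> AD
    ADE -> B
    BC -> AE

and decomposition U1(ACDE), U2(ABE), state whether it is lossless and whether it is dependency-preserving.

Lossless test: (AE)⁺ = {ABCDE}, which contains all of one fragment — lossless.
Dependency preservation: the restricted closure of {BC} across the fragments never reaches {AE}, so BC → AE cannot be enforced without a join — not preserved.

lossless but not dependency-preserving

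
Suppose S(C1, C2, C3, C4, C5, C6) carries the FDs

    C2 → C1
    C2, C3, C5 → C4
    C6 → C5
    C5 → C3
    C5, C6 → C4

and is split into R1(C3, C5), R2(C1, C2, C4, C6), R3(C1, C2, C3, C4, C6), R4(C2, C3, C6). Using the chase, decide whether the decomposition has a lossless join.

No

Chase test. Columns are C1, C2, C3, C4, C5, C6; row i has aⱼ where attribute j ∈ Ri, else bᵢⱼ.
Initial tableau (one row per fragment):
  row 1: b11 b12 a3 b14 a5 b16
  row 2: a1 a2 b23 a4 b25 a6
  row 3: a1 a2 a3 a4 b35 a6
  row 4: b41 a2 a3 b44 b45 a6
Rows 2 and 4 agree on C2; apply C2→C1 and equate their C1 entries.
Rows 2 and 3 agree on C6; apply C6→C5 and equate their C5 entries.
Rows 2 and 4 agree on C6; apply C6→C5 and equate their C5 entries.
Rows 2 and 3 agree on C5; apply C5→C3 and equate their C3 entries.
Rows 2 and 4 agree on C5, C6; apply C5, C6→C4 and equate their C4 entries.
No row becomes fully distinguished — the join is lossy.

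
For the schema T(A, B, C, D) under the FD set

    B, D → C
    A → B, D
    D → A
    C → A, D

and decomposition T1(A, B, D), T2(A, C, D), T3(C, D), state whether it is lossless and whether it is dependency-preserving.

Lossless test (chase): Rows 1 and 2 agree on A; apply A→B, D and equate their B, D entries. Rows 1 and 3 agree on D; apply D→A and equate their A entries. Rows 1 and 2 agree on B, D; apply B, D→C and equate their C entries. Rows 1 and 3 agree on A; apply A→B, D and equate their B, D entries. Row 1 is now all distinguished symbols — the join is lossless.
Dependency preservation: B, D → C is not contained in any single fragment, but the restricted closure of its left-hand side across the fragments still reaches the right-hand side; the remaining FDs each lie inside some fragment. All dependencies are preserved.

lossless and dependency-preserving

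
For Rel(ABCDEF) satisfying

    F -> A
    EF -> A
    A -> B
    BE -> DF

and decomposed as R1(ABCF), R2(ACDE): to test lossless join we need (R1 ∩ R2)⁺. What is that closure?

ABC

R1 ∩ R2 = {AC}.
A → B applies, adding B
Closure: {ABC}.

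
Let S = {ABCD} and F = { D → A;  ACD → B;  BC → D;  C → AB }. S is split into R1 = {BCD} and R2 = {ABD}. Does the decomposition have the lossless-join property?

Common attributes: R1 ∩ R2 = {BD}.
Closure of {BD}: D → A applies, adding A. So (BD)⁺ = {ABD}.
This closure contains every attribute of R2, so R1 ∩ R2 → R2. The join is lossless.

Yes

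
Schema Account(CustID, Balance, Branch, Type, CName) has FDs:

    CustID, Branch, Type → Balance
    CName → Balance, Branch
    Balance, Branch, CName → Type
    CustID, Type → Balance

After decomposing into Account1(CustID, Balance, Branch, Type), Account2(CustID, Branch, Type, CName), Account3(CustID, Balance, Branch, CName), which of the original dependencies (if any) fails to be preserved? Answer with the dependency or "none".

none

CustID, Branch, Type → Balance lies within Account1.
CName → Balance, Branch lies within Account3.
Balance, Branch, CName → Type: restricted closure across fragments reaches Type.
CustID, Type → Balance lies within Account1.
Every dependency is enforceable on the fragments, so the decomposition is dependency-preserving.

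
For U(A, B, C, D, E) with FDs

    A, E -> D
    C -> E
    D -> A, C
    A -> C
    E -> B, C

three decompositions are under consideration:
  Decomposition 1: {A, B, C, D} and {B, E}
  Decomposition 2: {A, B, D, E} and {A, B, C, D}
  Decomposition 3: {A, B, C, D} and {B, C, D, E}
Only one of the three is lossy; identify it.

Decomposition 1: common = {B}, closure = {B} → lossy.
Decomposition 2: common = {A, B, D}, closure = {A, B, C, D, E} → lossless.
Decomposition 3: common = {B, C, D}, closure = {A, B, C, D, E} → lossless.

Decomposition 1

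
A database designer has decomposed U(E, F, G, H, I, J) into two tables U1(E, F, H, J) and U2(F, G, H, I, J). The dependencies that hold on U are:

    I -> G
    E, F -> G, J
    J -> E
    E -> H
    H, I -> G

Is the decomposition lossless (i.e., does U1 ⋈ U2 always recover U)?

Yes

Common attributes: U1 ∩ U2 = {F, H, J}.
Closure of {F, H, J}: J → E applies, adding E; E, F → G, J applies, adding G. So (F, H, J)⁺ = {E, F, G, H, J}.
This closure contains every attribute of U1, so U1 ∩ U2 → U1. The join is lossless.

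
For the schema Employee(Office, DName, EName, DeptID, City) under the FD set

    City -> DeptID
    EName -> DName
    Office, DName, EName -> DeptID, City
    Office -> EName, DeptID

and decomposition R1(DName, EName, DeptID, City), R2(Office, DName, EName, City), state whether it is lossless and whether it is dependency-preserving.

lossless and dependency-preserving

Lossless test: (DName, EName, City)⁺ = {DName, EName, DeptID, City}, which contains all of one fragment — lossless.
Dependency preservation: Office, DName, EName → DeptID, City; Office → EName, DeptID are not contained in any single fragment, but the restricted closure of each left-hand side across the fragments still reaches the right-hand side; the remaining FDs each lie inside some fragment. All dependencies are preserved.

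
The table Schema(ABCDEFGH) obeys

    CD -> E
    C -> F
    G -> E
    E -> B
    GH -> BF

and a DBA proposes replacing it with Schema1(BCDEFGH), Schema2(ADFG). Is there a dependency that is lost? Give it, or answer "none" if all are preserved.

none

CD → E lies within Schema1.
C → F lies within Schema1.
G → E lies within Schema1.
E → B lies within Schema1.
GH → BF lies within Schema1.
Every dependency is enforceable on the fragments, so the decomposition is dependency-preserving.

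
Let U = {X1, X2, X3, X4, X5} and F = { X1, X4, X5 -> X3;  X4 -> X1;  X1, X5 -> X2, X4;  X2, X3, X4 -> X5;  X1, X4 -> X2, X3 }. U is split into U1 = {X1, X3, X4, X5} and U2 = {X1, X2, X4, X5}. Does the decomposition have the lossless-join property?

Yes

Common attributes: U1 ∩ U2 = {X1, X4, X5}.
Closure of {X1, X4, X5}: X1, X4, X5 → X3 applies, adding X3; X1, X5 → X2, X4 applies, adding X2. So (X1, X4, X5)⁺ = {X1, X2, X3, X4, X5}.
This closure contains every attribute of U1, so U1 ∩ U2 → U1. The join is lossless.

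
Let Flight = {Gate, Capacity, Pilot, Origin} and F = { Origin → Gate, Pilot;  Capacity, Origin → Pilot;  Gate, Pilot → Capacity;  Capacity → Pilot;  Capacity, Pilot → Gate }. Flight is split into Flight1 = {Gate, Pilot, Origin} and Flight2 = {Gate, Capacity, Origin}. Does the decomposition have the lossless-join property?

Yes

Common attributes: Flight1 ∩ Flight2 = {Gate, Origin}.
Closure of {Gate, Origin}: Origin → Gate, Pilot applies, adding Pilot; Gate, Pilot → Capacity applies, adding Capacity. So (Gate, Origin)⁺ = {Gate, Capacity, Pilot, Origin}.
This closure contains every attribute of Flight1, so Flight1 ∩ Flight2 → Flight1. The join is lossless.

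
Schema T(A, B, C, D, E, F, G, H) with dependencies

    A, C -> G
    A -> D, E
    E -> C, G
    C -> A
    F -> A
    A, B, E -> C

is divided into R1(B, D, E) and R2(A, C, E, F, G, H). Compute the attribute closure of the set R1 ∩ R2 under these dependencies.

R1 ∩ R2 = {E}.
E → C, G applies, adding C, G
C → A applies, adding A
A → D, E applies, adding D
Closure: {A, C, D, E, G}.

A, C, D, E, G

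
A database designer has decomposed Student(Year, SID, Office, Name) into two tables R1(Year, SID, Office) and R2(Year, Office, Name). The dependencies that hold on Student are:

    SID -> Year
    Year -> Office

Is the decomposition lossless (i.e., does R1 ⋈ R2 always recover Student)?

Common attributes: R1 ∩ R2 = {Year, Office}.
No dependency enlarges {Year, Office}, so (Year, Office)⁺ = {Year, Office}.
The closure contains neither all of R1 = {Year, SID, Office} nor all of R2 = {Year, Office, Name}, so the common attributes are not a superkey of either fragment. The join is lossy.

No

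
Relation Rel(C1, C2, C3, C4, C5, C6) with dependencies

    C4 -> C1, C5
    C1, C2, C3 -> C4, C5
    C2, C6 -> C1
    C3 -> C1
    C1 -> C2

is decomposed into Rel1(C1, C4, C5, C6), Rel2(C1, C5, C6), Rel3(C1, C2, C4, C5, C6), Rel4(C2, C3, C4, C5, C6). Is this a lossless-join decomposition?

Chase test. Columns are C1, C2, C3, C4, C5, C6; row i has aⱼ where attribute j ∈ Reli, else bᵢⱼ.
Initial tableau (one row per fragment):
  row 1: a1 b12 b13 a4 a5 a6
  row 2: a1 b22 b23 b24 a5 a6
  row 3: a1 a2 b33 a4 a5 a6
  row 4: b41 a2 a3 a4 a5 a6
Rows 1 and 4 agree on C4; apply C4→C1, C5 and equate their C1, C5 entries.
Rows 1 and 2 agree on C1; apply C1→C2 and equate their C2 entries.
Rows 1 and 3 agree on C1; apply C1→C2 and equate their C2 entries.
Row 4 is now all distinguished symbols — the join is lossless.

Yes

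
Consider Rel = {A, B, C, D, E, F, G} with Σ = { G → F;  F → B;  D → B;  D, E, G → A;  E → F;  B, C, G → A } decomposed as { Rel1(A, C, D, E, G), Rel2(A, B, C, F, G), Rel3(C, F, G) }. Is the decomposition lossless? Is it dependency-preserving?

Lossless test (chase): Rows 1 and 2 agree on G; apply G→F and equate their F entries. Rows 1 and 2 agree on F; apply F→B and equate their B entries. Rows 1 and 3 agree on F; apply F→B and equate their B entries. Rows 1 and 3 agree on B, C, G; apply B, C, G→A and equate their A entries. Row 1 is now all distinguished symbols — the join is lossless.
Dependency preservation: the restricted closure of {D} across the fragments never reaches {B}, so D → B cannot be enforced without a join — not preserved.

lossless but not dependency-preserving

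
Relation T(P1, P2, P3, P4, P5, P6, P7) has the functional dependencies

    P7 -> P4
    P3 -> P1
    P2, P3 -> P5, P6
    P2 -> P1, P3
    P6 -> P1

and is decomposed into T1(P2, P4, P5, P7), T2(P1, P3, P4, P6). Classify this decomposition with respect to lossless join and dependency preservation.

Lossless test: (P4)⁺ = {P4}, which is a superkey of neither fragment — lossy.
Dependency preservation: the restricted closure of {P2, P3} across the fragments never reaches {P5, P6}, so P2, P3 → P5, P6 cannot be enforced without a join — not preserved.

lossy and not dependency-preserving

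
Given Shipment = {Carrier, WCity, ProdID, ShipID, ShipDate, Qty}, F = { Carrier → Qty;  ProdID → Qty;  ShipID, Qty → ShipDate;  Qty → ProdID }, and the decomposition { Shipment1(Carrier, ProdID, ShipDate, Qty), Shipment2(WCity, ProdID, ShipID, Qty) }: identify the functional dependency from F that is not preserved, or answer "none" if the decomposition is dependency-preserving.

ShipID, Qty → ShipDate

Check ShipID, Qty → ShipDate: no single fragment contains all of {ShipID, ShipDate, Qty}, and the restricted closure of {ShipID, Qty} across the fragments never reaches {ShipDate}.
Carrier → Qty is preserved.
ProdID → Qty is preserved.
Qty → ProdID is preserved.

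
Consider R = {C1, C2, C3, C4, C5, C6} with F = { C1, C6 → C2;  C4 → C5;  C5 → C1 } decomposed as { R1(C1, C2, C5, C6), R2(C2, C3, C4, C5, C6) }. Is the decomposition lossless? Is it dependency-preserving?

Lossless test: (C2, C5, C6)⁺ = {C1, C2, C5, C6}, which contains all of one fragment — lossless.
Dependency preservation: every FD's attributes lie within a single fragment, so each can be enforced locally — preserved.

lossless and dependency-preserving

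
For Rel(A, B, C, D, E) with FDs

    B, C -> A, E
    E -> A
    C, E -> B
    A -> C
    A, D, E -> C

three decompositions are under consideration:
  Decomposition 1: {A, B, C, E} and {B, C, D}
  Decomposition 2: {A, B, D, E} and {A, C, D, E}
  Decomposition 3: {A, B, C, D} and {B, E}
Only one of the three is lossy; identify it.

Decomposition 1: common = {B, C}, closure = {A, B, C, E} → lossless.
Decomposition 2: common = {A, D, E}, closure = {A, B, C, D, E} → lossless.
Decomposition 3: common = {B}, closure = {B} → lossy.

Decomposition 3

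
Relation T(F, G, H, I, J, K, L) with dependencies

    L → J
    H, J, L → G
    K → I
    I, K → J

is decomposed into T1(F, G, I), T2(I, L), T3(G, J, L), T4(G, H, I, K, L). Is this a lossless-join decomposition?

Chase test. Columns are F, G, H, I, J, K, L; row i has aⱼ where attribute j ∈ Ti, else bᵢⱼ.
Initial tableau (one row per fragment):
  row 1: a1 a2 b13 a4 b15 b16 b17
  row 2: b21 b22 b23 a4 b25 b26 a7
  row 3: b31 a2 b33 b34 a5 b36 a7
  row 4: b41 a2 a3 a4 b45 a6 a7
Rows 2 and 3 agree on L; apply L→J and equate their J entries.
Rows 2 and 4 agree on L; apply L→J and equate their J entries.
No row becomes fully distinguished — the join is lossy.

No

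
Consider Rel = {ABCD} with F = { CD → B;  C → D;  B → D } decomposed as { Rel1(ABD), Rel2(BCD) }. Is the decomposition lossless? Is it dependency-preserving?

Lossless test: (BD)⁺ = {BD}, which is a superkey of neither fragment — lossy.
Dependency preservation: every FD's attributes lie within a single fragment, so each can be enforced locally — preserved.

lossy but dependency-preserving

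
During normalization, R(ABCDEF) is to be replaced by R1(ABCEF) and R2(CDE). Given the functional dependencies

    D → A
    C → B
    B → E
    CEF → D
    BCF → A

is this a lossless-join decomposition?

Common attributes: R1 ∩ R2 = {CE}.
Closure of {CE}: C → B applies, adding B. So (CE)⁺ = {BCE}.
The closure contains neither all of R1 = {ABCEF} nor all of R2 = {CDE}, so the common attributes are not a superkey of either fragment. The join is lossy.

No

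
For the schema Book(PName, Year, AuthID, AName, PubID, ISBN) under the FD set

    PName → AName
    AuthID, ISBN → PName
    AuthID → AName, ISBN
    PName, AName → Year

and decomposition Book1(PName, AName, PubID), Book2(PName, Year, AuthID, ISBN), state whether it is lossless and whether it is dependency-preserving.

Lossless test: (PName)⁺ = {PName, Year, AName}, which is a superkey of neither fragment — lossy.
Dependency preservation: AuthID → AName, ISBN; PName, AName → Year are not contained in any single fragment, but the restricted closure of each left-hand side across the fragments still reaches the right-hand side; the remaining FDs each lie inside some fragment. All dependencies are preserved.

lossy but dependency-preserving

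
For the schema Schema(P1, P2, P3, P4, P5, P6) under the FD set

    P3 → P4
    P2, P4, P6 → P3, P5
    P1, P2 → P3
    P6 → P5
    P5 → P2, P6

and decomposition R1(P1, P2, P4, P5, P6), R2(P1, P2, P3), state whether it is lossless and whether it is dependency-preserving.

Lossless test: (P1, P2)⁺ = {P1, P2, P3, P4}, which contains all of one fragment — lossless.
Dependency preservation: the restricted closure of {P3} across the fragments never reaches {P4}, so P3 → P4 cannot be enforced without a join — not preserved.

lossless but not dependency-preserving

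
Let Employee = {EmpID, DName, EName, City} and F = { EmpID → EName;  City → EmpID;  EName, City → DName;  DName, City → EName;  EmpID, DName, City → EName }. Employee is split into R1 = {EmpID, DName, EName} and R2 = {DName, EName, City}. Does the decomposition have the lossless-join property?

Common attributes: R1 ∩ R2 = {DName, EName}.
No dependency enlarges {DName, EName}, so (DName, EName)⁺ = {DName, EName}.
The closure contains neither all of R1 = {EmpID, DName, EName} nor all of R2 = {DName, EName, City}, so the common attributes are not a superkey of either fragment. The join is lossy.

No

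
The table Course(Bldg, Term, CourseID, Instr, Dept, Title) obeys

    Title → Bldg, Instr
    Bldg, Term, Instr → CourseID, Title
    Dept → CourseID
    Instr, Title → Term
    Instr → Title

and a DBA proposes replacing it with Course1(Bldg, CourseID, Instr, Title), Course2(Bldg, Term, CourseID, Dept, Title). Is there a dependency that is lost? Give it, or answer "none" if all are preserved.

none

Title → Bldg, Instr lies within Course1.
Bldg, Term, Instr → CourseID, Title: restricted closure across fragments reaches CourseID, Title.
Dept → CourseID lies within Course2.
Instr, Title → Term: restricted closure across fragments reaches Term.
Instr → Title lies within Course1.
Every dependency is enforceable on the fragments, so the decomposition is dependency-preserving.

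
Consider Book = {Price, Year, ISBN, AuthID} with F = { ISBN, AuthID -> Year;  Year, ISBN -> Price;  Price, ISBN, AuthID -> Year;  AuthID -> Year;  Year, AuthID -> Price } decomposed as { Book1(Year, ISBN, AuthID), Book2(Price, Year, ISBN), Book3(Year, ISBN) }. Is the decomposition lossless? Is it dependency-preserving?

lossless but not dependency-preserving

Lossless test (chase): Rows 1 and 2 agree on Year, ISBN; apply Year, ISBN→Price and equate their Price entries. Rows 1 and 3 agree on Year, ISBN; apply Year, ISBN→Price and equate their Price entries. Row 1 is now all distinguished symbols — the join is lossless.
Dependency preservation: the restricted closure of {Year, AuthID} across the fragments never reaches {Price}, so Year, AuthID → Price cannot be enforced without a join — not preserved.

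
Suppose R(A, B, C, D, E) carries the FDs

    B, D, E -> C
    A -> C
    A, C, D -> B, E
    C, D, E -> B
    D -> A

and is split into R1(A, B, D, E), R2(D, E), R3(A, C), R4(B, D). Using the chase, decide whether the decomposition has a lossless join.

Yes

Chase test. Columns are A, B, C, D, E; row i has aⱼ where attribute j ∈ Ri, else bᵢⱼ.
Initial tableau (one row per fragment):
  row 1: a1 a2 b13 a4 a5
  row 2: b21 b22 b23 a4 a5
  row 3: a1 b32 a3 b34 b35
  row 4: b41 a2 b43 a4 b45
Rows 1 and 3 agree on A; apply A→C and equate their C entries.
Rows 1 and 2 agree on D; apply D→A and equate their A entries.
Rows 1 and 4 agree on D; apply D→A and equate their A entries.
Rows 1 and 2 agree on A; apply A→C and equate their C entries.
Rows 1 and 4 agree on A; apply A→C and equate their C entries.
Rows 1 and 2 agree on A, C, D; apply A, C, D→B, E and equate their B, E entries.
Rows 1 and 4 agree on A, C, D; apply A, C, D→B, E and equate their B, E entries.
Row 1 is now all distinguished symbols — the join is lossless.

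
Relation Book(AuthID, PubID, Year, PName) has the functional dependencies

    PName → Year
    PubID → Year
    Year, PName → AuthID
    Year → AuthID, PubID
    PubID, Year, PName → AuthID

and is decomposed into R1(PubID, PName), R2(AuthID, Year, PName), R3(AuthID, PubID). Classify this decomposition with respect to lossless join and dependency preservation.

Lossless test (chase): Rows 1 and 2 agree on PName; apply PName→Year and equate their Year entries. Rows 1 and 3 agree on PubID; apply PubID→Year and equate their Year entries. Rows 1 and 2 agree on Year, PName; apply Year, PName→AuthID and equate their AuthID entries. Rows 1 and 2 agree on Year; apply Year→AuthID, PubID and equate their AuthID, PubID entries. Row 1 is now all distinguished symbols — the join is lossless.
Dependency preservation: the restricted closure of {PubID} across the fragments never reaches {Year}, so PubID → Year cannot be enforced without a join — not preserved.

lossless but not dependency-preserving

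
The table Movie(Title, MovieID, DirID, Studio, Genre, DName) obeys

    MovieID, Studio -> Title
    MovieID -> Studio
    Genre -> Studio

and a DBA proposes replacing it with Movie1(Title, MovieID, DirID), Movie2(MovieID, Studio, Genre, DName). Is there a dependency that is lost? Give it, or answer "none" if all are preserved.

none

MovieID, Studio → Title: restricted closure across fragments reaches Title.
MovieID → Studio lies within Movie2.
Genre → Studio lies within Movie2.
Every dependency is enforceable on the fragments, so the decomposition is dependency-preserving.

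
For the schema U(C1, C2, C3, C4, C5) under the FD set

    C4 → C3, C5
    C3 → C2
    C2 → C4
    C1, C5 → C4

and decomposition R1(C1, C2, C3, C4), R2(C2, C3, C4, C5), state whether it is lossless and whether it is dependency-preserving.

lossless but not dependency-preserving

Lossless test: (C2, C3, C4)⁺ = {C2, C3, C4, C5}, which contains all of one fragment — lossless.
Dependency preservation: the restricted closure of {C1, C5} across the fragments never reaches {C4}, so C1, C5 → C4 cannot be enforced without a join — not preserved.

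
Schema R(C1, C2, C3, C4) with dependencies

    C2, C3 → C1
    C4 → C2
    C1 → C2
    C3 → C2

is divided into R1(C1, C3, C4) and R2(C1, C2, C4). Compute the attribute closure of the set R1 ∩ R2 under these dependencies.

C1, C2, C4

R1 ∩ R2 = {C1, C4}.
C4 → C2 applies, adding C2
Closure: {C1, C2, C4}.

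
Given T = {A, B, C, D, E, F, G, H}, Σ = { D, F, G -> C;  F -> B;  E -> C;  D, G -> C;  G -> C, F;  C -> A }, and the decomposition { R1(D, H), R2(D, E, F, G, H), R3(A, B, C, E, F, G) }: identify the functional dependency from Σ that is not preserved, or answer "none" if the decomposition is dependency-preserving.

none

D, F, G → C: restricted closure across fragments reaches C.
F → B lies within R3.
E → C lies within R3.
D, G → C: restricted closure across fragments reaches C.
G → C, F lies within R3.
C → A lies within R3.
Every dependency is enforceable on the fragments, so the decomposition is dependency-preserving.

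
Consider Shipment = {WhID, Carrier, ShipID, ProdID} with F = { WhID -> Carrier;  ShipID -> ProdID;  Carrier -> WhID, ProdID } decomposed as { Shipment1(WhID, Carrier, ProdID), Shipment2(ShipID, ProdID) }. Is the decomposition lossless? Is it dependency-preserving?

lossy but dependency-preserving

Lossless test: (ProdID)⁺ = {ProdID}, which is a superkey of neither fragment — lossy.
Dependency preservation: every FD's attributes lie within a single fragment, so each can be enforced locally — preserved.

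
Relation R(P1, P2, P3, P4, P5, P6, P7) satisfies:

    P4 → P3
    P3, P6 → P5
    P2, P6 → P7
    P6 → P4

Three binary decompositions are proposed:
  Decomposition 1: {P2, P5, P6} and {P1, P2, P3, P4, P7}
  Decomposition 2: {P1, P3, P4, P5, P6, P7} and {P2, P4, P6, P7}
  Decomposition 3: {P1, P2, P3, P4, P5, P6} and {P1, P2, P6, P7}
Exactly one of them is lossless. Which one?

Decomposition 3

Decomposition 1: common = {P2}, closure = {P2} → lossy.
Decomposition 2: common = {P4, P6, P7}, closure = {P3, P4, P5, P6, P7} → lossy.
Decomposition 3: common = {P1, P2, P6}, closure = {P1, P2, P3, P4, P5, P6, P7} → lossless.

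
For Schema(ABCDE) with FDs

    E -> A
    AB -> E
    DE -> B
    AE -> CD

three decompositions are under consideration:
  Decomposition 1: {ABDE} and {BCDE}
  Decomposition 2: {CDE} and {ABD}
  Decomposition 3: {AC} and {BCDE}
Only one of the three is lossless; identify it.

Decomposition 1

Decomposition 1: common = {BDE}, closure = {ABCDE} → lossless.
Decomposition 2: common = {D}, closure = {D} → lossy.
Decomposition 3: common = {C}, closure = {C} → lossy.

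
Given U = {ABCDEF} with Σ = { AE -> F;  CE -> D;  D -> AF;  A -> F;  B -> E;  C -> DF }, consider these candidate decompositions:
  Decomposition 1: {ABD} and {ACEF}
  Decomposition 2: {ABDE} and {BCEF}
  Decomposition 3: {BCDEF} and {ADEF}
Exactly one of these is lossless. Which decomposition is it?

Decomposition 3

Decomposition 1: common = {A}, closure = {AF} → lossy.
Decomposition 2: common = {BE}, closure = {BE} → lossy.
Decomposition 3: common = {DEF}, closure = {ADEF} → lossless.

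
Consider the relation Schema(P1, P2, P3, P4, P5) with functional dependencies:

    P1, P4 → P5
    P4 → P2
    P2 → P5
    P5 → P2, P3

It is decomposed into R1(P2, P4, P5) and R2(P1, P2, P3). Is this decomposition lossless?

No

Common attributes: R1 ∩ R2 = {P2}.
Closure of {P2}: P2 → P5 applies, adding P5; P5 → P2, P3 applies, adding P3. So (P2)⁺ = {P2, P3, P5}.
The closure contains neither all of R1 = {P2, P4, P5} nor all of R2 = {P1, P2, P3}, so the common attributes are not a superkey of either fragment. The join is lossy.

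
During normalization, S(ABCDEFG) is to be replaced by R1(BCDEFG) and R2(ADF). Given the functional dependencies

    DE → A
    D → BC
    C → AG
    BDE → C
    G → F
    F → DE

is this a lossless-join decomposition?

Common attributes: R1 ∩ R2 = {DF}.
Closure of {DF}: D → BC applies, adding BC; C → AG applies, adding AG; F → DE applies, adding E. So (DF)⁺ = {ABCDEFG}.
This closure contains every attribute of R1, so R1 ∩ R2 → R1. The join is lossless.

Yes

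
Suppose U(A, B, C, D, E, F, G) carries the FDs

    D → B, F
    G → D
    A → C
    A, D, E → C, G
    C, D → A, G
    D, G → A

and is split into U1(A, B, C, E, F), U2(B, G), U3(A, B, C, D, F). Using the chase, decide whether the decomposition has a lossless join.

No

Chase test. Columns are A, B, C, D, E, F, G; row i has aⱼ where attribute j ∈ Ui, else bᵢⱼ.
Initial tableau (one row per fragment):
  row 1: a1 a2 a3 b14 a5 a6 b17
  row 2: b21 a2 b23 b24 b25 b26 a7
  row 3: a1 a2 a3 a4 b35 a6 b37
No row becomes fully distinguished — the join is lossy.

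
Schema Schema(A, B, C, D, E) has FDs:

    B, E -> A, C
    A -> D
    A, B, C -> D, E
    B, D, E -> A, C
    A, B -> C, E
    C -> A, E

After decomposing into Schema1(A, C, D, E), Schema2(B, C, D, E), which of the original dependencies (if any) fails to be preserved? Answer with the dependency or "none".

Check A, B → C, E: no single fragment contains all of {A, B, C, E}, and the restricted closure of {A, B} across the fragments never reaches {C, E}.
B, E → A, C is preserved.
A → D is preserved.
A, B, C → D, E is preserved.
B, D, E → A, C is preserved.
C → A, E is preserved.

A, B -> C, E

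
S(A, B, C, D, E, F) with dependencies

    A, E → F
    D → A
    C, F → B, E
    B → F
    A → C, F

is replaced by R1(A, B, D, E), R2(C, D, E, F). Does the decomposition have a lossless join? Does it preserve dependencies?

Lossless test: (D, E)⁺ = {A, B, C, D, E, F}, which contains all of one fragment — lossless.
Dependency preservation: the restricted closure of {A, E} across the fragments never reaches {F}, so A, E → F cannot be enforced without a join — not preserved.

lossless but not dependency-preserving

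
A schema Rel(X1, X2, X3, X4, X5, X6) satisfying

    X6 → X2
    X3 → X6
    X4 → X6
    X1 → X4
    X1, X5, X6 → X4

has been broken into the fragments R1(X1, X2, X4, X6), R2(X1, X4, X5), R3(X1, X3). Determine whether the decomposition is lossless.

Chase test. Columns are X1, X2, X3, X4, X5, X6; row i has aⱼ where attribute j ∈ Ri, else bᵢⱼ.
Initial tableau (one row per fragment):
  row 1: a1 a2 b13 a4 b15 a6
  row 2: a1 b22 b23 a4 a5 b26
  row 3: a1 b32 a3 b34 b35 b36
Rows 1 and 2 agree on X4; apply X4→X6 and equate their X6 entries.
Rows 1 and 3 agree on X1; apply X1→X4 and equate their X4 entries.
Rows 1 and 2 agree on X6; apply X6→X2 and equate their X2 entries.
Rows 1 and 3 agree on X4; apply X4→X6 and equate their X6 entries.
Rows 1 and 3 agree on X6; apply X6→X2 and equate their X2 entries.
No row becomes fully distinguished — the join is lossy.

No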